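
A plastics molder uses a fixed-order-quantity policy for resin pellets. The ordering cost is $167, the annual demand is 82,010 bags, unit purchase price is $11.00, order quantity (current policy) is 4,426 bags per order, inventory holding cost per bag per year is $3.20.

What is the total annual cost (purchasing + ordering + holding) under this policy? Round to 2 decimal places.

$912,285.97

Orders/yr = 82,010/4,426 = 18.529; ordering cost = 18.529 × $167 = $3,094.37
Average inventory = 4,426/2 = 2213; holding cost = 2213 × $3.2 = $7,081.60
Purchase cost = D·C = 82,010 × 11 = $902,110.00
Total = $3,094.37 + $7,081.60 + $902,110.00 = $912,285.97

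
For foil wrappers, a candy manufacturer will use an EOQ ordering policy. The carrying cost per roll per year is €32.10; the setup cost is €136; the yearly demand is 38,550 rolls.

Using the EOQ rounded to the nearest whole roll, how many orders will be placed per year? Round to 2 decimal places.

67.40 orders per year

2DS/H = 2·38,550·136/32.1 = 326,654.21
EOQ = √326,654.21 ≈ 571.54 → Q = 572
Orders per year = D/Q = 38,550 / 572 = 67.395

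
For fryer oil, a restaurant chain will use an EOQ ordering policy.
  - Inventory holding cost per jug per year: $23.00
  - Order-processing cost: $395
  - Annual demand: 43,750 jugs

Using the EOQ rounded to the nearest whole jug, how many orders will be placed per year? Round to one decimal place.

2DS/H = 2·43,750·395/23 = 1,502,717.39
EOQ = √1,502,717.39 ≈ 1,225.85 → Q = 1,226
N = D/Q = 43,750/1,226 ≈ 35.685 orders/yr

35.7 orders per year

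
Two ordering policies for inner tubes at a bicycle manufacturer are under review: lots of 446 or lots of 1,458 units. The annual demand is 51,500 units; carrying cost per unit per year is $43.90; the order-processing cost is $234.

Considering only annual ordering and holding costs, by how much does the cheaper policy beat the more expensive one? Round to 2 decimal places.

TC(Q) = (D/Q)S + (Q/2)H
TC(446) = (51,500/446)×234 + (446/2)×43.9 = $36,809.88
TC(1,458) = (51,500/1,458)×234 + (1,458/2)×43.9 = $40,268.53
|ΔTC| = |$36,809.88 − $40,268.53| = $3,458.65

$3,458.65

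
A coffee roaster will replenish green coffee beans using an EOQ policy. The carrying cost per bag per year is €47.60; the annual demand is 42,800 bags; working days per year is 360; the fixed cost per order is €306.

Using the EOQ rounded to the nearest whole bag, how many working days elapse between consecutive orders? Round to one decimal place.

EOQ = √(2DS/H) = √(2 × 42,800 × 306 / 47.6)
    = √(550,285.71) ≈ 741.81 → Q = 742 bags
Days between orders = 360 / (D/Q) = 360 / 57.682 ≈ 6.241

6.2 days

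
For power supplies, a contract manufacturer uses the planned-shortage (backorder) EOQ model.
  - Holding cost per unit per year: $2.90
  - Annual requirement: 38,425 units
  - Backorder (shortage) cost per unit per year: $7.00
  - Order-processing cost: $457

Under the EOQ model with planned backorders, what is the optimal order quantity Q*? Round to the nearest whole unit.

4,139 units

Basic EOQ = √(2·38,425·457/2.9) = 3,480.014
Backorder adjustment √((H+b)/b) = √((2.9+7)/7) = 1.1892
Q* = 3,480.014 × 1.1892 ≈ 4,138.56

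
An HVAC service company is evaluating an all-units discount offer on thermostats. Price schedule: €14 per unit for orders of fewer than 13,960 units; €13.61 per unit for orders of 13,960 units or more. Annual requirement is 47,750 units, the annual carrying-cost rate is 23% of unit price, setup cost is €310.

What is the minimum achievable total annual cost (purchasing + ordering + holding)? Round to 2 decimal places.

€672,787.35

H₁ = 23%×€14 = €3.2200;  H₂ = 23%×€13.61 = €3.1303
EOQ₁ = √(2×47,750×310/3.2200) = 3,032.18  (< 13,960, feasible at tier 1)
EOQ₂ = √(2×47,750×310/3.1303) = 3,075.31  (< 13,960 → use Q = 13,960 at tier-2 price)
TC(tier 1 (EOQ₁), Q≈3,032.2) = €678,263.61
TC(tier 2, Q≈13,960.0) = €672,787.35
Minimum at tier 2: €672,787.35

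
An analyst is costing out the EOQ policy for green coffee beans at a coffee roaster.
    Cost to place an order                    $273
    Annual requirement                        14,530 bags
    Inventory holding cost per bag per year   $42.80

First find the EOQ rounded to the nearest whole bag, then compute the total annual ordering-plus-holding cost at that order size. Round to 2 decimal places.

Q* = √(2·D·S / H) = √(2·14,530·273 / 42.8) = √185,359.3 ≈ 430.53 → Q = 431 bags
Ordering: D/Q × S = 14,530/431 × $273 = $9,203.46
Holding:  Q/2 × H = 431/2 × $42.8 = $9,223.40
Total = $9,203.46 + $9,223.40 = $18,426.86

$18,426.86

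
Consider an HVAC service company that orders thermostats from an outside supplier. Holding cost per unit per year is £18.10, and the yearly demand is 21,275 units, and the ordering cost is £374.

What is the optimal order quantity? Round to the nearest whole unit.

938 units

EOQ = √(2DS/H) = √(2 × 21,275 × 374 / 18.1)
    = √(879,209.94) ≈ 937.66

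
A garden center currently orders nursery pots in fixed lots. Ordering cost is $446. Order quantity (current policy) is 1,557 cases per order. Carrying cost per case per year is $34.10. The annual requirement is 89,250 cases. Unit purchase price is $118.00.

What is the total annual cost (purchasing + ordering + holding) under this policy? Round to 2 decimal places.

Orders/yr = 89,250/1,557 = 57.322; ordering cost = 57.322 × $446 = $25,565.51
Average inventory = 1,557/2 = 778.5; holding cost = 778.5 × $34.1 = $26,546.85
Purchase cost = D·C = 89,250 × 118 = $10,531,500.00
Total = $25,565.51 + $26,546.85 + $10,531,500.00 = $10,583,612.36

$10,583,612.36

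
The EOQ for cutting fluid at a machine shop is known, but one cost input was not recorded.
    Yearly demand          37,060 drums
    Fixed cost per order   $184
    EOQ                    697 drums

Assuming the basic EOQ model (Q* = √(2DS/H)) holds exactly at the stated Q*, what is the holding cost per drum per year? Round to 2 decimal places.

$28.07

From Q* = √(2DS/H) ⇒ Q*² = 2DS/H.
H = 2DS / Q² = 2 × 37,060 × 184 / 697² = 28.0729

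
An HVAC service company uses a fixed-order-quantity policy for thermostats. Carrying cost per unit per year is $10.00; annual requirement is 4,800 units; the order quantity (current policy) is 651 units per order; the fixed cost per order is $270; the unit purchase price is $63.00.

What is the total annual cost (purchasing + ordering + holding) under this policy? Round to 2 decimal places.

Ordering: D/Q × S = 4,800/651 × $270 = $1,990.78
Holding:  Q/2 × H = 651/2 × $10 = $3,255.00
Purchase cost = D·C = 4,800 × 63 = $302,400.00
Total = $1,990.78 + $3,255.00 + $302,400.00 = $307,645.78

$307,645.78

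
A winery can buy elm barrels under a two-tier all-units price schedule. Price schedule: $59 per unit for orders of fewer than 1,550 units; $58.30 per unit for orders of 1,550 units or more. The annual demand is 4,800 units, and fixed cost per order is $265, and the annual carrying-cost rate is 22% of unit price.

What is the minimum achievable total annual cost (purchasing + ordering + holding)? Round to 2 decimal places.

H₁ = 22%×$59 = $12.9800;  H₂ = 22%×$58.30 = $12.8260
EOQ₁ = √(2×4,800×265/12.9800) = 442.71  (< 1,550, feasible at tier 1)
EOQ₂ = √(2×4,800×265/12.8260) = 445.36  (< 1,550 → use Q = 1,550 at tier-2 price)
TC(tier 1 (EOQ₁), Q≈442.7) = $288,946.40
TC(tier 2, Q≈1,550.0) = $290,600.80
Minimum at tier 1 (EOQ₁): $288,946.40

$288,946.40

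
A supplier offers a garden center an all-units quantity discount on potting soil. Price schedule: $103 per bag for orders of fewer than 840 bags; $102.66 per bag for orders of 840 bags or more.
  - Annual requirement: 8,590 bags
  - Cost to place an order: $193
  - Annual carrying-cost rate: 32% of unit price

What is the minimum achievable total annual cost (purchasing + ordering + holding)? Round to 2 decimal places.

H₁ = 32%×$103 = $32.9600;  H₂ = 32%×$102.66 = $32.8512
EOQ₁ = √(2×8,590×193/32.9600) = 317.17  (< 840, feasible at tier 1)
EOQ₂ = √(2×8,590×193/32.8512) = 317.70  (< 840 → use Q = 840 at tier-2 price)
TC(tier 1 (EOQ₁), Q≈317.2) = $895,224.03
TC(tier 2, Q≈840.0) = $897,620.56
Minimum at tier 1 (EOQ₁): $895,224.03

$895,224.03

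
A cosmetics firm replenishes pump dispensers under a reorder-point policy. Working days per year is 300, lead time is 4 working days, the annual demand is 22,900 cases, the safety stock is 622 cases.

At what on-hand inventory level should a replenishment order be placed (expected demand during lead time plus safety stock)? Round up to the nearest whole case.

Daily demand d = 22,900 / 300 = 76.333 cases/day
Demand during lead time = 76.333 × 4 = 305.33
Reorder point = 305.33 + 622 = 927.33 → round up

928 cases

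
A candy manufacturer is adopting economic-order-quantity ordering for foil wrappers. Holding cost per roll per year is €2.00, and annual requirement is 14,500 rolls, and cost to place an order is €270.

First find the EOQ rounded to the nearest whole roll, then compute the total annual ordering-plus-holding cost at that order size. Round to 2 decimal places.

Optimal lot size Q* = (2 × 14,500 × €270 / €2)^½ ≈ 1,978.64 → Q = 1,979 rolls
Ordering: D/Q × S = 14,500/1,979 × €270 = €1,978.27
Holding:  Q/2 × H = 1,979/2 × €2 = €1,979.00
Total = €1,978.27 + €1,979.00 = €3,957.27

€3,957.27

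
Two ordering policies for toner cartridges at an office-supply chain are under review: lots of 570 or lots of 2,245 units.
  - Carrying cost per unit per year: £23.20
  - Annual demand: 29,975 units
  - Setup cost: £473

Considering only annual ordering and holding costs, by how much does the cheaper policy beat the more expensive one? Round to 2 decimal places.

£871.45

For each Q, cost = (D/Q)·S + (Q/2)·H.
TC(570) = (29,975/570)×473 + (570/2)×23.2 = £31,485.99
TC(2,245) = (29,975/2,245)×473 + (2,245/2)×23.2 = £32,357.45
Cheaper: Q = 570.  Difference = £871.45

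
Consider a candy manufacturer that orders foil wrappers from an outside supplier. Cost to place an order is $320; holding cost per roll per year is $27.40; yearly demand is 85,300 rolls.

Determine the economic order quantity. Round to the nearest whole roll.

Optimal lot size Q* = (2 × 85,300 × $320 / $27.4)^½ ≈ 1,411.53

1,412 rolls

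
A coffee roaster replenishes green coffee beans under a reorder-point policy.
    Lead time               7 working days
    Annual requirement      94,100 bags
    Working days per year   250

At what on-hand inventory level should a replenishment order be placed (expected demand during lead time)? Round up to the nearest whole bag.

2,635 bags

Daily demand d = 94,100 / 250 = 376.400 bags/day
Demand during lead time = 376.400 × 7 = 2,634.80
Reorder point = 2,634.80 → round up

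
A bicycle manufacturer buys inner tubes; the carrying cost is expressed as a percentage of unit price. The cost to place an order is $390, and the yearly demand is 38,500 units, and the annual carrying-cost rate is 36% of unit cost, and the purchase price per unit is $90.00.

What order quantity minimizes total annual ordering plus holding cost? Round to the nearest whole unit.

963 units

Holding cost per unit per year: H = 36% × $90 = $32.4000
Q* = √(2·D·S / H) = √(2·38,500·390 / 32.4) = √926,851.9 ≈ 962.73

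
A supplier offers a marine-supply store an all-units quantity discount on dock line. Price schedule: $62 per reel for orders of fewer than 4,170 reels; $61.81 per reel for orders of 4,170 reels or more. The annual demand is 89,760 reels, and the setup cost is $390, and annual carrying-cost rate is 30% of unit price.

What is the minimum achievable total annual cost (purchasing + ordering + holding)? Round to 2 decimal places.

H₁ = 30%×$62 = $18.6000;  H₂ = 30%×$61.81 = $18.5430
EOQ₁ = √(2×89,760×390/18.6000) = 1,940.14  (< 4,170, feasible at tier 1)
EOQ₂ = √(2×89,760×390/18.5430) = 1,943.12  (< 4,170 → use Q = 4,170 at tier-2 price)
TC(tier 1 (EOQ₁), Q≈1,940.1) = $5,601,206.54
TC(tier 2, Q≈4,170.0) = $5,595,122.58
Minimum at tier 2: $5,595,122.58

$5,595,122.58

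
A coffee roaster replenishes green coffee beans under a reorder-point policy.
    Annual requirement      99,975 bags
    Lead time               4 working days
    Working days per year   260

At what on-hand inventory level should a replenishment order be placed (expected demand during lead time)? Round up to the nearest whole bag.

1,539 bags

Daily demand d = 99,975 / 260 = 384.519 bags/day
Demand during lead time = 384.519 × 4 = 1,538.08
Reorder point = 1,538.08 → round up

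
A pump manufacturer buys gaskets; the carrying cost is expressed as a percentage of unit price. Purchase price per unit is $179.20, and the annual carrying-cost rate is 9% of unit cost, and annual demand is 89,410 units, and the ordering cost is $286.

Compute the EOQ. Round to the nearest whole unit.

1,781 units

Carrying cost H = $179.2 × 9% = $16.1280/unit/yr
Optimal lot size Q* = (2 × 89,410 × $286 / $16.128)^½ ≈ 1,780.74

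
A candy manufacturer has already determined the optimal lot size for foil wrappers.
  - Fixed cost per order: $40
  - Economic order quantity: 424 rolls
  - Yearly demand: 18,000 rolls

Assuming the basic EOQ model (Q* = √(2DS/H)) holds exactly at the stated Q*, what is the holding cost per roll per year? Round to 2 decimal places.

$8.01

Since Q* = (2DS/H)^½, squaring gives Q*²·H = 2DS.
H = 2DS / Q² = 2 × 18,000 × 40 / 424² = 8.0100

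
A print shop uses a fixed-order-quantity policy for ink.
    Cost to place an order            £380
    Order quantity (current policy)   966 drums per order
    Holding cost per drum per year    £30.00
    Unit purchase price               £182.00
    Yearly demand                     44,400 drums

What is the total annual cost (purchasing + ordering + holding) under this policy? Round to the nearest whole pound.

Ordering: D/Q × S = 44,400/966 × £380 = £17,465.84
Holding:  Q/2 × H = 966/2 × £30 = £14,490.00
Purchase cost = D·C = 44,400 × 182 = £8,080,800.00
Total = £17,465.84 + £14,490.00 + £8,080,800.00 = £8,112,755.84

£8,112,756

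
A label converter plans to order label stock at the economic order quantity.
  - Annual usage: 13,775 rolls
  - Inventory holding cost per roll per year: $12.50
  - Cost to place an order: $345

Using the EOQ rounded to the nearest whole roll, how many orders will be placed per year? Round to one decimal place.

EOQ = √(2DS/H) = √(2 × 13,775 × 345 / 12.5)
    = √(760,380.00) ≈ 872.00 → Q = 872
N = D/Q = 13,775/872 ≈ 15.797 orders/yr

15.8 orders per year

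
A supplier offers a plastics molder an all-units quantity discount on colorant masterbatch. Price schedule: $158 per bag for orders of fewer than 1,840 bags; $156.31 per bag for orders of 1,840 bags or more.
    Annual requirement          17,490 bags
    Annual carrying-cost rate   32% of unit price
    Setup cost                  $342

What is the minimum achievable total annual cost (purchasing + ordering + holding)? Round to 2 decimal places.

H₁ = 32%×$158 = $50.5600;  H₂ = 32%×$156.31 = $50.0192
EOQ₁ = √(2×17,490×342/50.5600) = 486.43  (< 1,840, feasible at tier 1)
EOQ₂ = √(2×17,490×342/50.0192) = 489.05  (< 1,840 → use Q = 1,840 at tier-2 price)
TC(tier 1 (EOQ₁), Q≈486.4) = $2,788,013.85
TC(tier 2, Q≈1,840.0) = $2,783,130.42
Minimum at tier 2: $2,783,130.42

$2,783,130.42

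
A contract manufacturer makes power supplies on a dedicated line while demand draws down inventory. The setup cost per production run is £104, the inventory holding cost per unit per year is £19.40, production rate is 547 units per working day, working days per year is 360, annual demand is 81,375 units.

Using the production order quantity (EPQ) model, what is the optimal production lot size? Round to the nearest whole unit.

1,219 units

d = 81,375/360 = 226.0417 units/day;  effective holding cost H(1 − d/p) = 19.4·(1 − 226.0417/547) = 11.38317
Q* = √(2DS / H_eff) = √(2·81,375·104 / 11.38317) ≈ 1,219.40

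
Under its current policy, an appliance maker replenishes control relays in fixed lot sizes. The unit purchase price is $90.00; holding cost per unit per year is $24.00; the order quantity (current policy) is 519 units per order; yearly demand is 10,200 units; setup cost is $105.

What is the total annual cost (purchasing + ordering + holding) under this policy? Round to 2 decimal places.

Ordering: D/Q × S = 10,200/519 × $105 = $2,063.58
Holding:  Q/2 × H = 519/2 × $24 = $6,228.00
Purchase cost = D·C = 10,200 × 90 = $918,000.00
Total = $2,063.58 + $6,228.00 + $918,000.00 = $926,291.58

$926,291.58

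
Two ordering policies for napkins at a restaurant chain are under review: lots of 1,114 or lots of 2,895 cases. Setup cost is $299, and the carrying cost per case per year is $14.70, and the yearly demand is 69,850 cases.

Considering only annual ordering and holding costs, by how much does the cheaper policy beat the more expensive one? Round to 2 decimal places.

TC(Q) = (D/Q)S + (Q/2)H
TC(1,114) = (69,850/1,114)×299 + (1,114/2)×14.7 = $26,935.79
TC(2,895) = (69,850/2,895)×299 + (2,895/2)×14.7 = $28,492.46
Lots of 1,114 are cheaper by $1,556.67.

$1,556.67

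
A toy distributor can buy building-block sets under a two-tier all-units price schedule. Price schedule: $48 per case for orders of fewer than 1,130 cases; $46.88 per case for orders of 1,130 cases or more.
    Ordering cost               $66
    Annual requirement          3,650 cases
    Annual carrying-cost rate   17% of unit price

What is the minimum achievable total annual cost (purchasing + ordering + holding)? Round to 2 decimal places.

H₁ = 17%×$48 = $8.1600;  H₂ = 17%×$46.88 = $7.9696
EOQ₁ = √(2×3,650×66/8.1600) = 242.99  (< 1,130, feasible at tier 1)
EOQ₂ = √(2×3,650×66/7.9696) = 245.88  (< 1,130 → use Q = 1,130 at tier-2 price)
TC(tier 1 (EOQ₁), Q≈243.0) = $177,182.80
TC(tier 2, Q≈1,130.0) = $175,828.01
Minimum at tier 2: $175,828.01

$175,828.01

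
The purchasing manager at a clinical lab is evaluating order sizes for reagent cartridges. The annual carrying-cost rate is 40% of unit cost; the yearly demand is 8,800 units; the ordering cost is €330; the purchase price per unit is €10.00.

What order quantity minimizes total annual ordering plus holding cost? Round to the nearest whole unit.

Carrying cost H = €10 × 40% = €4.0000/unit/yr
2DS/H = 2·8,800·330/4 = 1,452,000.00
EOQ = √1,452,000.00 ≈ 1,204.99

1,205 units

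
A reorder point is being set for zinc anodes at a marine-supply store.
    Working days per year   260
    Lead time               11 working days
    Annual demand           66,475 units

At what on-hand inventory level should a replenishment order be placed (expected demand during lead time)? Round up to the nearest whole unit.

Daily demand d = 66,475 / 260 = 255.673 units/day
Demand during lead time = 255.673 × 11 = 2,812.40
Reorder point = 2,812.40 → round up

2,813 units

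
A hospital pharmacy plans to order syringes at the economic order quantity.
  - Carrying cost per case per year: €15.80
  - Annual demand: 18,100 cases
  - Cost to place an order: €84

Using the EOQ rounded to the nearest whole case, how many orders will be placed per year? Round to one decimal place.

Optimal lot size Q* = (2 × 18,100 × €84 / €15.8)^½ ≈ 438.70 → Q = 439
Orders per year = D/Q = 18,100 / 439 = 41.230

41.2 orders per year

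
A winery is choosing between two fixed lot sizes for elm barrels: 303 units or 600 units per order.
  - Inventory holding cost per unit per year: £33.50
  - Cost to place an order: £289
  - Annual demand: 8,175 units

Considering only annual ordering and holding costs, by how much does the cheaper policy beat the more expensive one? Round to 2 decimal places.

£1,115.10

For each Q, cost = (D/Q)·S + (Q/2)·H.
TC(303) = (8,175/303)×289 + (303/2)×33.5 = £12,872.53
TC(600) = (8,175/600)×289 + (600/2)×33.5 = £13,987.62
Lots of 303 are cheaper by £1,115.10.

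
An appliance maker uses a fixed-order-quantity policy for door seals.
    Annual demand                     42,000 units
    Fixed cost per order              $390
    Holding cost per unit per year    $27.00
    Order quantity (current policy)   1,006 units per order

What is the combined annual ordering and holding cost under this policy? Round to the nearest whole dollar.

Annual ordering cost = (D/Q)·S = (42,000/1,006) × 390 = $16,282.31
Annual holding cost  = (Q/2)·H = (1,006/2) × 27 = $13,581.00
Total = $16,282.31 + $13,581.00 = $29,863.31

$29,863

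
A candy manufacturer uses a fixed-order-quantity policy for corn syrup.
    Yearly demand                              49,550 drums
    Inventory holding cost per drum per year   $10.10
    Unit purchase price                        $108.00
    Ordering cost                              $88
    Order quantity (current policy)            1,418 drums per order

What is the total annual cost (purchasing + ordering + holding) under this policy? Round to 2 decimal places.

$5,361,635.94

Orders/yr = 49,550/1,418 = 34.944; ordering cost = 34.944 × $88 = $3,075.04
Average inventory = 1,418/2 = 709; holding cost = 709 × $10.1 = $7,160.90
Purchase cost = D·C = 49,550 × 108 = $5,351,400.00
Total = $3,075.04 + $7,160.90 + $5,351,400.00 = $5,361,635.94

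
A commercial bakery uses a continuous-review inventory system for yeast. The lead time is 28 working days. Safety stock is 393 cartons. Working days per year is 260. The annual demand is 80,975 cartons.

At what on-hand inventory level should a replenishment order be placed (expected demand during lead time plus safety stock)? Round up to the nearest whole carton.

9,114 cartons

Daily demand d = 80,975 / 260 = 311.442 cartons/day
Demand during lead time = 311.442 × 28 = 8,720.38
Reorder point = 8,720.38 + 393 = 9,113.38 → round up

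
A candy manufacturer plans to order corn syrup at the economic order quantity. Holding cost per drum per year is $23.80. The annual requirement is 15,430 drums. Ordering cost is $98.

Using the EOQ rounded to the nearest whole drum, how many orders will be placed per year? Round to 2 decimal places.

Optimal lot size Q* = (2 × 15,430 × $98 / $23.8)^½ ≈ 356.47 → Q = 356
N = D/Q = 15,430/356 ≈ 43.343 orders/yr

43.34 orders per year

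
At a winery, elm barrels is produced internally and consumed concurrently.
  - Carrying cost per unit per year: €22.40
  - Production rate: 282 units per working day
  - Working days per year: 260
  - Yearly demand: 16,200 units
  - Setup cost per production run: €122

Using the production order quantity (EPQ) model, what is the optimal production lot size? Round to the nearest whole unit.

476 units

d = 16,200/260 = 62.3077 units/day;  effective holding cost H(1 − d/p) = 22.4·(1 − 62.3077/282) = 17.45074
Q* = √(2DS / H_eff) = √(2·16,200·122 / 17.45074) ≈ 475.93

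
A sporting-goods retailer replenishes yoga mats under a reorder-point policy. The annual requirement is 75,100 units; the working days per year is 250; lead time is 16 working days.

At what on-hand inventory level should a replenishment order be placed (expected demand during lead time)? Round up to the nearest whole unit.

4,807 units

Daily demand d = 75,100 / 250 = 300.400 units/day
Demand during lead time = 300.400 × 16 = 4,806.40
Reorder point = 4,806.40 → round up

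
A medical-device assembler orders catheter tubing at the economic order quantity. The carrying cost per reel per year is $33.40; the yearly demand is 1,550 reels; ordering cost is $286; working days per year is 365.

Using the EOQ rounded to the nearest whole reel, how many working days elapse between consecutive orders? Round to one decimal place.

38.4 days

EOQ = √(2DS/H) = √(2 × 1,550 × 286 / 33.4)
    = √(26,544.91) ≈ 162.93 → Q = 163 reels
Cycle time = (working days × Q)/D = (365 × 163) / 1,550 = 38.384 days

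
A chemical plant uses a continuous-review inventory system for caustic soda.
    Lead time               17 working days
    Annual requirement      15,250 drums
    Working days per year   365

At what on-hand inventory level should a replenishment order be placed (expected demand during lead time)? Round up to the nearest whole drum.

711 drums

Daily demand d = 15,250 / 365 = 41.781 drums/day
Demand during lead time = 41.781 × 17 = 710.27
Reorder point = 710.27 → round up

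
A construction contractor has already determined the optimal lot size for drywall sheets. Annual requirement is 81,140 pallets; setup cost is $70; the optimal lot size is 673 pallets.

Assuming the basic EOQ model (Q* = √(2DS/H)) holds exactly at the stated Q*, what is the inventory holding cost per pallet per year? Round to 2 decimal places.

$25.08

From Q* = √(2DS/H) ⇒ Q*² = 2DS/H.
H = 2DS / Q² = 2 × 81,140 × 70 / 673² = 25.0803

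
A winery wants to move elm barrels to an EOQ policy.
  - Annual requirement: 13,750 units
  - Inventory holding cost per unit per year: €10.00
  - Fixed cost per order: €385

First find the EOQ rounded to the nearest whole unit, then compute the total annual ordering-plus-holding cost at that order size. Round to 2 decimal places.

2DS/H = 2·13,750·385/10 = 1,058,750.00
EOQ = √1,058,750.00 ≈ 1,028.96 → Q = 1,029 units
Ordering: D/Q × S = 13,750/1,029 × €385 = €5,144.56
Holding:  Q/2 × H = 1,029/2 × €10 = €5,145.00
Total = €5,144.56 + €5,145.00 = €10,289.56

€10,289.56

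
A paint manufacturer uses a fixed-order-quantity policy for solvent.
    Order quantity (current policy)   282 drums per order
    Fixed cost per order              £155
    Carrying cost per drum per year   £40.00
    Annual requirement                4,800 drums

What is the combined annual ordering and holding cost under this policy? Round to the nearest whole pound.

£8,278

Annual ordering cost = (D/Q)·S = (4,800/282) × 155 = £2,638.30
Annual holding cost  = (Q/2)·H = (282/2) × 40 = £5,640.00
Total = £2,638.30 + £5,640.00 = £8,278.30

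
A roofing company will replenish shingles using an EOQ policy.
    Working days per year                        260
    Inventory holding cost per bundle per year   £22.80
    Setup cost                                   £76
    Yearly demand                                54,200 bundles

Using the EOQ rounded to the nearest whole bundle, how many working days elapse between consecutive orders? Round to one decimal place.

2.9 days

Q* = √(2·D·S / H) = √(2·54,200·76 / 22.8) = √361,333.3 ≈ 601.11 → Q = 601 bundles
Cycle time = (working days × Q)/D = (260 × 601) / 54,200 = 2.883 days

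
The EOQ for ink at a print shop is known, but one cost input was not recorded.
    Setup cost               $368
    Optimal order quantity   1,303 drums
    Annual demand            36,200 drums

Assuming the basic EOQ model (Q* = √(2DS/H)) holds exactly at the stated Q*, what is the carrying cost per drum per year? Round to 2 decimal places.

From Q* = √(2DS/H) ⇒ Q*² = 2DS/H.
H = 2DS / Q² = 2 × 36,200 × 368 / 1,303² = 15.6927

$15.69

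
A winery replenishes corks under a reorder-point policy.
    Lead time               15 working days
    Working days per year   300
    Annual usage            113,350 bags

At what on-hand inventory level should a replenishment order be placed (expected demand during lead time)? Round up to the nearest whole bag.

5,668 bags

Daily demand d = 113,350 / 300 = 377.833 bags/day
Demand during lead time = 377.833 × 15 = 5,667.50
Reorder point = 5,667.50 → round up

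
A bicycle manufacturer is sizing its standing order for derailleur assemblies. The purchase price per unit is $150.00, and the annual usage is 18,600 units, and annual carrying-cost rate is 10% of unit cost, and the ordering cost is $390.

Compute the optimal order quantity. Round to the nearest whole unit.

983 units

Holding cost per unit per year: H = 10% × $150 = $15.0000
EOQ = √(2DS/H) = √(2 × 18,600 × 390 / 15)
    = √(967,200.00) ≈ 983.46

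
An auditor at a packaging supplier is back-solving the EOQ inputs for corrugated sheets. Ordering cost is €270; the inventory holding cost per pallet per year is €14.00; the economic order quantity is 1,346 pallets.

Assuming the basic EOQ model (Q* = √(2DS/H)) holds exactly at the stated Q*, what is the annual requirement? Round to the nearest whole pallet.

46,970 pallets per year

EOQ relation: Q² = 2DS/H, so rearrange for the unknown.
D = Q²H / (2S) = 1,346² × 14 / (2 × 270) = 46,970.41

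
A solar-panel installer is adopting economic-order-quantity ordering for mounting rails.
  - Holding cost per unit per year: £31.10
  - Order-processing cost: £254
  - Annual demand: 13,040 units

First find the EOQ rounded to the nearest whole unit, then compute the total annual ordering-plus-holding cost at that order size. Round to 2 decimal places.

£14,353.28

EOQ = √(2DS/H) = √(2 × 13,040 × 254 / 31.1)
    = √(213,000.64) ≈ 461.52 → Q = 462 units
Orders/yr = 13,040/462 = 28.225; ordering cost = 28.225 × £254 = £7,169.18
Average inventory = 462/2 = 231; holding cost = 231 × £31.1 = £7,184.10
Total = £7,169.18 + £7,184.10 = £14,353.28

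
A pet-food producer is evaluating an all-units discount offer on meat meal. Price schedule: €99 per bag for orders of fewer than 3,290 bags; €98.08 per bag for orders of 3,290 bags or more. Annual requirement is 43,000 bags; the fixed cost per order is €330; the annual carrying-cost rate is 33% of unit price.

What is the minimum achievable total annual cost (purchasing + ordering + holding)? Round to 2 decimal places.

€4,274,995.80

H₁ = 33%×€99 = €32.6700;  H₂ = 33%×€98.08 = €32.3664
EOQ₁ = √(2×43,000×330/32.6700) = 932.03  (< 3,290, feasible at tier 1)
EOQ₂ = √(2×43,000×330/32.3664) = 936.39  (< 3,290 → use Q = 3,290 at tier-2 price)
TC(tier 1 (EOQ₁), Q≈932.0) = €4,287,449.54
TC(tier 2, Q≈3,290.0) = €4,274,995.80
Minimum at tier 2: €4,274,995.80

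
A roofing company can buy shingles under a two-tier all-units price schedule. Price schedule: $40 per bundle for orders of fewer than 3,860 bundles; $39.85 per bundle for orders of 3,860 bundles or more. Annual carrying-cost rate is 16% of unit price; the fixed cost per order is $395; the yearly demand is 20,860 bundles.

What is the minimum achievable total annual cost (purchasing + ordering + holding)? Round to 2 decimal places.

$844,669.77

H₁ = 16%×$40 = $6.4000;  H₂ = 16%×$39.85 = $6.3760
EOQ₁ = √(2×20,860×395/6.4000) = 1,604.65  (< 3,860, feasible at tier 1)
EOQ₂ = √(2×20,860×395/6.3760) = 1,607.67  (< 3,860 → use Q = 3,860 at tier-2 price)
TC(tier 1 (EOQ₁), Q≈1,604.7) = $844,669.77
TC(tier 2, Q≈3,860.0) = $845,711.32
Minimum at tier 1 (EOQ₁): $844,669.77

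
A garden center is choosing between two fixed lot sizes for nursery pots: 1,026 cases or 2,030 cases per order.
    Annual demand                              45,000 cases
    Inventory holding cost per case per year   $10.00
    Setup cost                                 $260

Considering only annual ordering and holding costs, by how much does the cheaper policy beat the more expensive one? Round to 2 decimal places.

Annual cost at Q: ordering D·S/Q plus holding Q·H/2.
TC(1,026) = (45,000/1,026)×260 + (1,026/2)×10 = $16,533.51
TC(2,030) = (45,000/2,030)×260 + (2,030/2)×10 = $15,913.55
Cheaper: Q = 2,030.  Difference = $619.96

$619.96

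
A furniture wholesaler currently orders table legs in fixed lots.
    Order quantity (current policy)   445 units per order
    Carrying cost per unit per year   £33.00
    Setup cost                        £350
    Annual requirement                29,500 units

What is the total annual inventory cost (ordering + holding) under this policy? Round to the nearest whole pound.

Ordering: D/Q × S = 29,500/445 × £350 = £23,202.25
Holding:  Q/2 × H = 445/2 × £33 = £7,342.50
Total = £23,202.25 + £7,342.50 = £30,544.75

£30,545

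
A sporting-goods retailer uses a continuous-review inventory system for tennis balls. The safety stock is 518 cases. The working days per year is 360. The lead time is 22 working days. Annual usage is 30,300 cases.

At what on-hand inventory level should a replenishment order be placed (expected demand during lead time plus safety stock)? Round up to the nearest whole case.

Daily demand d = 30,300 / 360 = 84.167 cases/day
Demand during lead time = 84.167 × 22 = 1,851.67
Reorder point = 1,851.67 + 518 = 2,369.67 → round up

2,370 cases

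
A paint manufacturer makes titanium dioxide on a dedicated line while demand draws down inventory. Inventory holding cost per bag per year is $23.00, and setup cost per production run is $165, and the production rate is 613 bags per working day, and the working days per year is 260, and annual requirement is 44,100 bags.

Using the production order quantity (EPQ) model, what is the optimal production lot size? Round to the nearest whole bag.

d = 44,100/260 = 169.6154 bags/day;  effective holding cost H(1 − d/p) = 23·(1 − 169.6154/613) = 16.63596
Q* = √(2DS / H_eff) = √(2·44,100·165 / 16.63596) ≈ 935.30

935 bags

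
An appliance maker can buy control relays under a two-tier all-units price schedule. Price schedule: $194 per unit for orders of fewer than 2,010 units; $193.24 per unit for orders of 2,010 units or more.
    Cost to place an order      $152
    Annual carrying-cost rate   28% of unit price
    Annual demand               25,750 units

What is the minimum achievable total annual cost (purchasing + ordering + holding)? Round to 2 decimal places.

$5,016,120.79

H₁ = 28%×$194 = $54.3200;  H₂ = 28%×$193.24 = $54.1072
EOQ₁ = √(2×25,750×152/54.3200) = 379.62  (< 2,010, feasible at tier 1)
EOQ₂ = √(2×25,750×152/54.1072) = 380.36  (< 2,010 → use Q = 2,010 at tier-2 price)
TC(tier 1 (EOQ₁), Q≈379.6) = $5,016,120.79
TC(tier 2, Q≈2,010.0) = $5,032,255.00
Minimum at tier 1 (EOQ₁): $5,016,120.79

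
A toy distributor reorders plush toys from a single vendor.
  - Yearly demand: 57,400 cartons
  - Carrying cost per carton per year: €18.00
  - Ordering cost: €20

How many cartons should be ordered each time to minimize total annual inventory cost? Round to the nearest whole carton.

EOQ = √(2DS/H) = √(2 × 57,400 × 20 / 18)
    = √(127,555.56) ≈ 357.15

357 cartons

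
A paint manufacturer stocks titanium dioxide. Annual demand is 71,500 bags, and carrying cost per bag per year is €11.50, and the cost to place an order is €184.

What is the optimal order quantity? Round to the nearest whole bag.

2DS/H = 2·71,500·184/11.5 = 2,288,000.00
EOQ = √2,288,000.00 ≈ 1,512.61

1,513 bags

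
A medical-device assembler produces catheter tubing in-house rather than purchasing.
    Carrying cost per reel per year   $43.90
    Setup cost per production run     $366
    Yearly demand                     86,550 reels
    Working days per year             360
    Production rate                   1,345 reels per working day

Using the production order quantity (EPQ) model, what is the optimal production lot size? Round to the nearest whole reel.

1,326 reels

Daily demand d = 86,550/360 = 240.417; p = 1345; 1 − d/p = 0.82125
EPQ = √(2DS / (H(1 − d/p)))
    = √(2 × 86,550 × 366 / (43.9 × 0.82125)) ≈ 1,325.62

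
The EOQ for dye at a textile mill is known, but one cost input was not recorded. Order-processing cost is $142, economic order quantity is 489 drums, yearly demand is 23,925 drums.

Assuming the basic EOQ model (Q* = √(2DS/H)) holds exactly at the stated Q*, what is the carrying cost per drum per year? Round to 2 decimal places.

$28.42

From Q* = √(2DS/H) ⇒ Q*² = 2DS/H.
H = 2DS / Q² = 2 × 23,925 × 142 / 489² = 28.4153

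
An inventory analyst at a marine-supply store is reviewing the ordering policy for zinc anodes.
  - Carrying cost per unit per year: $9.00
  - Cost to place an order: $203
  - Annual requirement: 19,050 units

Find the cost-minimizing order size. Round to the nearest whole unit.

2DS/H = 2·19,050·203/9 = 859,366.67
EOQ = √859,366.67 ≈ 927.02

927 units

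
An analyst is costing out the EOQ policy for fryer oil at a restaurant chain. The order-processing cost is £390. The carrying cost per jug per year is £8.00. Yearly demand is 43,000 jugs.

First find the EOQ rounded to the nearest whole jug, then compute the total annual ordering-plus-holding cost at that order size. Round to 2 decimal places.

Q* = √(2·D·S / H) = √(2·43,000·390 / 8) = √4,192,500.0 ≈ 2,047.56 → Q = 2,048 jugs
Orders/yr = 43,000/2,048 = 20.996; ordering cost = 20.996 × £390 = £8,188.48
Average inventory = 2,048/2 = 1024; holding cost = 1024 × £8 = £8,192.00
Total = £8,188.48 + £8,192.00 = £16,380.48

£16,380.48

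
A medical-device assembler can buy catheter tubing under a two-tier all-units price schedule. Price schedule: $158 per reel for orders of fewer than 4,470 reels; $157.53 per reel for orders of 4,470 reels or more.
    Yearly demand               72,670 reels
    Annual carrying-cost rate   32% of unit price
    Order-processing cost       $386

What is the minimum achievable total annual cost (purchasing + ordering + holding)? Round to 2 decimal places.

H₁ = 32%×$158 = $50.5600;  H₂ = 32%×$157.53 = $50.4096
EOQ₁ = √(2×72,670×386/50.5600) = 1,053.37  (< 4,470, feasible at tier 1)
EOQ₂ = √(2×72,670×386/50.4096) = 1,054.94  (< 4,470 → use Q = 4,470 at tier-2 price)
TC(tier 1 (EOQ₁), Q≈1,053.4) = $11,535,118.60
TC(tier 2, Q≈4,470.0) = $11,566,645.86
Minimum at tier 1 (EOQ₁): $11,535,118.60

$11,535,118.60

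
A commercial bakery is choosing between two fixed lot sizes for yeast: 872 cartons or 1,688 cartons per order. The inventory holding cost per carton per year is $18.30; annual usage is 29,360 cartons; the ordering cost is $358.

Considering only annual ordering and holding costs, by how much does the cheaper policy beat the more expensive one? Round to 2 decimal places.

$1,639.46

For each Q, cost = (D/Q)·S + (Q/2)·H.
TC(872) = (29,360/872)×358 + (872/2)×18.3 = $20,032.56
TC(1,688) = (29,360/1,688)×358 + (1,688/2)×18.3 = $21,672.02
|ΔTC| = |$20,032.56 − $21,672.02| = $1,639.46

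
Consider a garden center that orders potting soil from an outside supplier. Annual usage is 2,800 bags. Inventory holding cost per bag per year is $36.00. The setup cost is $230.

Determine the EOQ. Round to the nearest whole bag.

EOQ = √(2DS/H) = √(2 × 2,800 × 230 / 36)
    = √(35,777.78) ≈ 189.15

189 bags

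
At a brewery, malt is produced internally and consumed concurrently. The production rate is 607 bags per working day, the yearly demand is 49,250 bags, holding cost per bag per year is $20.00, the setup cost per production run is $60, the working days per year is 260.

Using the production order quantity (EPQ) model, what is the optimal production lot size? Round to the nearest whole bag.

d = 49,250/260 = 189.4231 bags/day;  effective holding cost H(1 − d/p) = 20·(1 − 189.4231/607) = 13.75871
Q* = √(2DS / H_eff) = √(2·49,250·60 / 13.75871) ≈ 655.40

655 bags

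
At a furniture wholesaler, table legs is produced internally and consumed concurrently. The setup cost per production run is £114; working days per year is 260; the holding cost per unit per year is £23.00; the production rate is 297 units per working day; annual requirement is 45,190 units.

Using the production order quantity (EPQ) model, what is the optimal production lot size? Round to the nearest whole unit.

d = 45,190/260 = 173.8077 units/day;  effective holding cost H(1 − d/p) = 23·(1 − 173.8077/297) = 9.54015
Q* = √(2DS / H_eff) = √(2·45,190·114 / 9.54015) ≈ 1,039.23

1,039 units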